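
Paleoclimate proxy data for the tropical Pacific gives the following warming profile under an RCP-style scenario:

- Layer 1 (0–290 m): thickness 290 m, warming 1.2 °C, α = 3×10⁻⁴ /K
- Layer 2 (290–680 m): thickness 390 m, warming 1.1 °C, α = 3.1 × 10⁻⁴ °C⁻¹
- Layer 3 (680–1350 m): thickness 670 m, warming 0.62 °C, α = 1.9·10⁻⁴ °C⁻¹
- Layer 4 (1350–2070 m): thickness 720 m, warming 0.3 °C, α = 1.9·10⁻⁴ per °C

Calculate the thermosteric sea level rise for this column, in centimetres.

Layer 1: 1.2 × 3×10⁻⁴ × 290 = 0.10440 m
1.1 × 390 × 3.1×10⁻⁴ = 0.13299 m
Layer 3: 670 × 1.9×10⁻⁴ × 0.62 = 0.078926 m
1.9×10⁻⁴ × 720 × 0.3 = 0.04104 m
Δh = 0.10440 + 0.13299 + 0.078926 + 0.04104 = 0.357356 m

Δh ≈ 35.7 cm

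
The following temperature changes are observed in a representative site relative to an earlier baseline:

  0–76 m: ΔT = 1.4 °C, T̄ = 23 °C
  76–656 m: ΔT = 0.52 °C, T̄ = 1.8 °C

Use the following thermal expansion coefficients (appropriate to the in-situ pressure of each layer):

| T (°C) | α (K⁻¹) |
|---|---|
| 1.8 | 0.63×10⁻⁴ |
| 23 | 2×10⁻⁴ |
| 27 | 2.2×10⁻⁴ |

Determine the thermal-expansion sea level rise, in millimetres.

Δh = 40.3 mm

Layer 1 at 23 °C → α = 2×10⁻⁴ K⁻¹
Layer 2 at 1.8 °C → α = 0.63×10⁻⁴ K⁻¹
2×10⁻⁴ × 76 × 1.4 = 0.02128 m
580 × 0.52 × 0.63×10⁻⁴ = 0.0190008 m
Δh = 0.02128 + 0.0190008 = 0.0402808 m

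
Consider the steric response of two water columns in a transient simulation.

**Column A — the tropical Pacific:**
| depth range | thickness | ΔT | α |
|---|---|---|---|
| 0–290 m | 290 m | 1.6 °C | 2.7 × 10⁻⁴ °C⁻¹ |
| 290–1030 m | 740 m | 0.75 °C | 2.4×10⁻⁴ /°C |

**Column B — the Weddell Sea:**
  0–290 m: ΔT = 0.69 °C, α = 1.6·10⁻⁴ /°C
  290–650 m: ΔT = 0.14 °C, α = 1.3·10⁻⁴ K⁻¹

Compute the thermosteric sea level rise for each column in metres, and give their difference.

Δh_A ≈ 0.26 m, Δh_B ≈ 0.039 m; difference ≈ 0.22 m

A 2.7×10⁻⁴ × 1.6 × 290 = 0.12528 m
A 290–1030 m: 740 × 0.75 × 2.4×10⁻⁴ = 0.13320 m
A total: 0.25848 m
B Layer 1: 1.6×10⁻⁴ × 0.69 × 290 = 0.032016 m
B 290–650 m: 1.3×10⁻⁴ × 0.14 × 360 = 0.006552 m
B total: 0.038568 m
Difference: 0.25848 − 0.038568 = 0.219912 m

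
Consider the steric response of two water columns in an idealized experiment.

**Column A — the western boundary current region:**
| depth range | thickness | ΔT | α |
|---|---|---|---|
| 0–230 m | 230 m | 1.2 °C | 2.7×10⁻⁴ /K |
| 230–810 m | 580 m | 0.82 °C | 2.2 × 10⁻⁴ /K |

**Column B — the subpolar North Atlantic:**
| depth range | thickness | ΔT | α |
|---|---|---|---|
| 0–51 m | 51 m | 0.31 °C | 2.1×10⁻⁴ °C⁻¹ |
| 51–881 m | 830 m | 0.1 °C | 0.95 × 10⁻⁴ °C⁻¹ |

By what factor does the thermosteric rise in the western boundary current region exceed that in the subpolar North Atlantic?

A Layer 1: 1.2 × 230 × 2.7×10⁻⁴ = 0.07452 m
A 230–810 m: 0.82 × 2.2×10⁻⁴ × 580 = 0.104632 m
A total: 0.179152 m
B Layer 1: 51 × 2.1×10⁻⁴ × 0.31 = 0.0033201 m
B Layer 2: 0.95×10⁻⁴ × 830 × 0.1 = 0.007885 m
B total: 0.0112051 m
Ratio: 0.179152 / 0.0112051 ≈ 15.99

16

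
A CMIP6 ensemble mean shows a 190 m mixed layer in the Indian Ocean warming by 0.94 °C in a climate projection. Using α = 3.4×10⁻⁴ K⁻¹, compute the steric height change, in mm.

Δh = αΔT·H = 3.4×10⁻⁴ × 0.94 × 190 = 0.060724 m

Δh = 61 mm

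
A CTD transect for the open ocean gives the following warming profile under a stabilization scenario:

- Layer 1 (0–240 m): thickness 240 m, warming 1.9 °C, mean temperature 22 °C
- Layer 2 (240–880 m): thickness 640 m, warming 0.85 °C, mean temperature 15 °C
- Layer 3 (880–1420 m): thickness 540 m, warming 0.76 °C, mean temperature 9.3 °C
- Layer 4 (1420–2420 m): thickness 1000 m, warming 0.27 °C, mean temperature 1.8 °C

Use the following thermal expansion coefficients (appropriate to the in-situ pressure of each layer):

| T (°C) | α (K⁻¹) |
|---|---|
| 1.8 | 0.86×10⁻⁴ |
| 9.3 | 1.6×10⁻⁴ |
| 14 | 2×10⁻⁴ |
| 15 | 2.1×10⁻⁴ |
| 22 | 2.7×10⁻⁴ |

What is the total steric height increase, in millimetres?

Layer 1 at 22 °C → α = 2.7×10⁻⁴ K⁻¹
Layer 2 at 15 °C → α = 2.1×10⁻⁴ K⁻¹
Layer 3 at 9.3 °C → α = 1.6×10⁻⁴ K⁻¹
Layer 4 at 1.8 °C → α = 0.86×10⁻⁴ K⁻¹
Layer 1: 2.7×10⁻⁴ × 1.9 × 240 = 0.12312 m
0.85 × 640 × 2.1×10⁻⁴ = 0.11424 m
880–1420 m: 1.6×10⁻⁴ × 0.76 × 540 = 0.065664 m
Layer 4: 0.86×10⁻⁴ × 0.27 × 1000 = 0.02322 m
Δh = 0.12312 + 0.11424 + 0.065664 + 0.02322 = 0.326244 m

326 mm of thermosteric rise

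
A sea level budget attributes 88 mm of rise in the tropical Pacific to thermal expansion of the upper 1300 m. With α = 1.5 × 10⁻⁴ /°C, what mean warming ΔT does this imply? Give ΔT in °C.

ΔT = Δh/(αH) = 0.088 / (1.5×10⁻⁴ × 1300) ≈ 0.4513 °C

ΔT ≈ 0.45 °C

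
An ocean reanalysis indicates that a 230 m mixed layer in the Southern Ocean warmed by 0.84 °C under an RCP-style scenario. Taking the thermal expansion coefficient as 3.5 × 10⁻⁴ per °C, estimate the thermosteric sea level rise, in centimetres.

Δh ≈ 6.76 cm

Δh = αΔT·H = 3.5×10⁻⁴ × 0.84 × 230 = 0.06762 m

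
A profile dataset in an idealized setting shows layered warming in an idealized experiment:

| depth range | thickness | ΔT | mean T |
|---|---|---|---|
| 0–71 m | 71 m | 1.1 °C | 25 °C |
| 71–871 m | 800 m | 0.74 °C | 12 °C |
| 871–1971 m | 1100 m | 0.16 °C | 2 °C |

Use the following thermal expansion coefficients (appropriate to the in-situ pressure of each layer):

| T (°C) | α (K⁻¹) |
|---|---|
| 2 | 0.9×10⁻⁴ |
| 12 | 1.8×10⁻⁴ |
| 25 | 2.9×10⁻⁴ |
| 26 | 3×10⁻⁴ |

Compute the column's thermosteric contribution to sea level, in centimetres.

Layer 1 at 25 °C → α = 2.9×10⁻⁴ K⁻¹
Layer 2 at 12 °C → α = 1.8×10⁻⁴ K⁻¹
Layer 3 at 2 °C → α = 0.9×10⁻⁴ K⁻¹
Layer 1: 2.9×10⁻⁴ × 71 × 1.1 = 0.022649 m
71–871 m: 0.74 × 1.8×10⁻⁴ × 800 = 0.10656 m
871–1971 m: 0.16 × 1100 × 0.9×10⁻⁴ = 0.01584 m
Δh = 0.022649 + 0.10656 + 0.01584 = 0.145049 m

Δh = 15 cm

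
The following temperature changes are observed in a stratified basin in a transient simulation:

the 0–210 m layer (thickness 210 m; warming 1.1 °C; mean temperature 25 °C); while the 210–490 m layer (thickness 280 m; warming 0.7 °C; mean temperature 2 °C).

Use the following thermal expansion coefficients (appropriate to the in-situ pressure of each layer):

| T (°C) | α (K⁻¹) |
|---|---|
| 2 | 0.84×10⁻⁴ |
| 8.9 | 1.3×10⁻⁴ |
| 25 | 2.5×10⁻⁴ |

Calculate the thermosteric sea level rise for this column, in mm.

Layer 1 at 25 °C → α = 2.5×10⁻⁴ K⁻¹
Layer 2 at 2 °C → α = 0.84×10⁻⁴ K⁻¹
1.1 × 2.5×10⁻⁴ × 210 = 0.05775 m
Layer 2: 0.7 × 280 × 0.84×10⁻⁴ = 0.016464 m
Δh = 0.05775 + 0.016464 = 0.074214 m

74 mm of thermosteric rise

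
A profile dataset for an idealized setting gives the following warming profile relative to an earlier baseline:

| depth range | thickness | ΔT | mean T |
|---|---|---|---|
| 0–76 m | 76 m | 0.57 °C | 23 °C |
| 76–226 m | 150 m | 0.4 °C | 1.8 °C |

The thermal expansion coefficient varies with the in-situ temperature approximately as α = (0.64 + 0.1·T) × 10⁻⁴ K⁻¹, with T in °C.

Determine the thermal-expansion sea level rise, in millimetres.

Layer 1: α = (0.64 + 0.1×23)×10⁻⁴ = 2.94×10⁻⁴ K⁻¹
Layer 2: α = (0.64 + 0.1×1.8)×10⁻⁴ = 0.82×10⁻⁴ K⁻¹
0–76 m: 2.94×10⁻⁴ × 76 × 0.57 = 0.01273608 m
Layer 2: 0.82×10⁻⁴ × 150 × 0.4 = 0.00492 m
Δh = 0.01273608 + 0.00492 = 0.01765608 m

about 17.7 mm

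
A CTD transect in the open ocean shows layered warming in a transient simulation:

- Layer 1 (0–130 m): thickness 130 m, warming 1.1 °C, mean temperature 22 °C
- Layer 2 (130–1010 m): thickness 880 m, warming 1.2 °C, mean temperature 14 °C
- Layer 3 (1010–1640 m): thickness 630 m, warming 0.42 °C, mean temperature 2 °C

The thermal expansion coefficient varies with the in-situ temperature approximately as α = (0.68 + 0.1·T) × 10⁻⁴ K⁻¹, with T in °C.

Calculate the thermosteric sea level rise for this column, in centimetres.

Layer 1: α = (0.68 + 0.1×22)×10⁻⁴ = 2.88×10⁻⁴ K⁻¹
Layer 2: α = (0.68 + 0.1×14)×10⁻⁴ = 2.08×10⁻⁴ K⁻¹
Layer 3: α = (0.68 + 0.1×2)×10⁻⁴ = 0.88×10⁻⁴ K⁻¹
Layer 1: 2.88×10⁻⁴ × 130 × 1.1 = 0.041184 m
130–1010 m: 2.08×10⁻⁴ × 1.2 × 880 = 0.219648 m
1010–1640 m: 0.88×10⁻⁴ × 630 × 0.42 = 0.0232848 m
Δh = 0.041184 + 0.219648 + 0.0232848 = 0.2841168 m ≈ 28.4 cm

Δh = 28.4 cm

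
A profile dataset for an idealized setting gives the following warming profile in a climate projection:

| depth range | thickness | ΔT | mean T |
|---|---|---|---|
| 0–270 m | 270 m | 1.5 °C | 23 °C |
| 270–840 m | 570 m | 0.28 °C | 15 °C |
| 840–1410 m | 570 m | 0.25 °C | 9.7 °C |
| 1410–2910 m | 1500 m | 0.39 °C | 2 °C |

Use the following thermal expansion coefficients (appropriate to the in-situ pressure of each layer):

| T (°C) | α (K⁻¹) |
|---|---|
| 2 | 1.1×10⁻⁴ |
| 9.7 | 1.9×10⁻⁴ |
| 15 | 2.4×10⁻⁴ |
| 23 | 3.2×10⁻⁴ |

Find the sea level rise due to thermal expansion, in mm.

Layer 1 at 23 °C → α = 3.2×10⁻⁴ K⁻¹
Layer 2 at 15 °C → α = 2.4×10⁻⁴ K⁻¹
Layer 3 at 9.7 °C → α = 1.9×10⁻⁴ K⁻¹
Layer 4 at 2 °C → α = 1.1×10⁻⁴ K⁻¹
0–270 m: 270 × 3.2×10⁻⁴ × 1.5 = 0.12960 m
270–840 m: 570 × 2.4×10⁻⁴ × 0.28 = 0.038304 m
Layer 3: 0.25 × 570 × 1.9×10⁻⁴ = 0.027075 m
0.39 × 1500 × 1.1×10⁻⁴ = 0.06435 m
Δh = 0.12960 + 0.038304 + 0.027075 + 0.06435 = 0.259329 m

259 mm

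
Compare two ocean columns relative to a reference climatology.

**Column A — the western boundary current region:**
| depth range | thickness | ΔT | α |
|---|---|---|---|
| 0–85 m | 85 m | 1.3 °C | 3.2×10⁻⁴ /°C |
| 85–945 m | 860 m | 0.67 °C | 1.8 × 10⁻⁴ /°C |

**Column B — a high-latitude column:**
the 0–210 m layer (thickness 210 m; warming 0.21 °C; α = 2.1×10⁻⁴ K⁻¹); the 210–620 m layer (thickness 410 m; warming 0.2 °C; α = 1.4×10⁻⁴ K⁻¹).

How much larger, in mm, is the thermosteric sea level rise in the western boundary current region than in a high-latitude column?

118 mm

A 85 × 3.2×10⁻⁴ × 1.3 = 0.03536 m
A Layer 2: 0.67 × 860 × 1.8×10⁻⁴ = 0.103716 m
A total: 0.139076 m
B 0.21 × 210 × 2.1×10⁻⁴ = 0.009261 m
B 210–620 m: 410 × 1.4×10⁻⁴ × 0.2 = 0.01148 m
B total: 0.020741 m
Difference: 0.139076 − 0.020741 = 0.118335 m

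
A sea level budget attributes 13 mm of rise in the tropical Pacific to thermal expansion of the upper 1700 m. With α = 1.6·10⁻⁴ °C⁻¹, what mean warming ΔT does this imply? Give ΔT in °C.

0.048 °C

ΔT = Δh/(αH) = 0.013 / (1.6×10⁻⁴ × 1700) ≈ 0.04779 °C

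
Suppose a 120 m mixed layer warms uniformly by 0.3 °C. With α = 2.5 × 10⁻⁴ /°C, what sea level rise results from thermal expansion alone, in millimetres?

Δh = αΔT·H = 2.5×10⁻⁴ × 0.3 × 120 = 0.00900 m

Δh ≈ 9.00 mm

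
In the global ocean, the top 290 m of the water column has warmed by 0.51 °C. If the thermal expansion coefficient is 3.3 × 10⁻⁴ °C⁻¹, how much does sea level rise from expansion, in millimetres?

Δh = 49 mm

Δh = αΔT·H = 3.3×10⁻⁴ × 0.51 × 290 = 0.048807 m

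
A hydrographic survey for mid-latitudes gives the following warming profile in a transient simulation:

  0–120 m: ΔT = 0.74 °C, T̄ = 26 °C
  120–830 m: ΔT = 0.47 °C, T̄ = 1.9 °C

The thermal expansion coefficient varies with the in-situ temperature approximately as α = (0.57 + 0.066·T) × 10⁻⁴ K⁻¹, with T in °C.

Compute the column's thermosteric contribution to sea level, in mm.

Δh ≈ 43.5 mm

Layer 1: α = (0.57 + 0.066×26)×10⁻⁴ = 2.286×10⁻⁴ K⁻¹
Layer 2: α = (0.57 + 0.066×1.9)×10⁻⁴ = 0.6954×10⁻⁴ K⁻¹
0.74 × 120 × 2.286×10⁻⁴ = 0.02029968 m
Layer 2: 710 × 0.47 × 0.6954×10⁻⁴ = 0.023205498 m
Δh = 0.02029968 + 0.023205498 = 0.043505178 m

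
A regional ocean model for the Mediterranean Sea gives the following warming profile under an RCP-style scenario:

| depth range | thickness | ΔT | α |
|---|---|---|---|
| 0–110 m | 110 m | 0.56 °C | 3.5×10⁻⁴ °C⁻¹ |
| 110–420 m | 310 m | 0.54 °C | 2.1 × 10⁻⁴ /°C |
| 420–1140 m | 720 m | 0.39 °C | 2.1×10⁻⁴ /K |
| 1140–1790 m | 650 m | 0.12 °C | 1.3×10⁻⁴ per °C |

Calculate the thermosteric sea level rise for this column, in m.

Layer 1: 3.5×10⁻⁴ × 0.56 × 110 = 0.02156 m
110–420 m: 310 × 2.1×10⁻⁴ × 0.54 = 0.035154 m
0.39 × 2.1×10⁻⁴ × 720 = 0.058968 m
1140–1790 m: 0.12 × 650 × 1.3×10⁻⁴ = 0.01014 m
Δh = 0.02156 + 0.035154 + 0.058968 + 0.01014 = 0.125822 m ≈ 0.13 m

Δh ≈ 0.13 m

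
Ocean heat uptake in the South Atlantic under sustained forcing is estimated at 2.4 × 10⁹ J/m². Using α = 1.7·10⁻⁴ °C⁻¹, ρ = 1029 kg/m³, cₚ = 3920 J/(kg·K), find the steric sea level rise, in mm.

101 mm

Δh = αQ/(ρcₚ) = 1.7×10⁻⁴ × 2.4×10⁹ / (1029 × 3920) ≈ 0.10115 m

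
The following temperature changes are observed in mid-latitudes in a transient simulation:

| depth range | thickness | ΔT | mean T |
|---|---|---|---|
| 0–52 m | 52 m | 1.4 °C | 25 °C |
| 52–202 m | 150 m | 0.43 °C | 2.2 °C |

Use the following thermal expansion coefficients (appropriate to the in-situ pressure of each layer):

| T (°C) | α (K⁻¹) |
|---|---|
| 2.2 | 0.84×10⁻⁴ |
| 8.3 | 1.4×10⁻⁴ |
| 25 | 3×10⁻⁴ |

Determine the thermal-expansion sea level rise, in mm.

Δh ≈ 27.3 mm

Layer 1 at 25 °C → α = 3×10⁻⁴ K⁻¹
Layer 2 at 2.2 °C → α = 0.84×10⁻⁴ K⁻¹
Layer 1: 3×10⁻⁴ × 1.4 × 52 = 0.02184 m
Layer 2: 0.43 × 0.84×10⁻⁴ × 150 = 0.005418 m
Δh = 0.02184 + 0.005418 = 0.027258 m ≈ 27.3 mm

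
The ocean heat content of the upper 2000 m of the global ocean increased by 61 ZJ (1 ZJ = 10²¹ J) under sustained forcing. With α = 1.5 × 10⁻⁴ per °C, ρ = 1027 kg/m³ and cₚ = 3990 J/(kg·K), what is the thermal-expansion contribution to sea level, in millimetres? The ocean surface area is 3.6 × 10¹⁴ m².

Per unit area: Q = 61×10²¹ / (3.6×10¹⁴) ≈ 1.694×10⁸ J/m²
Δh = αQ/(ρcₚ) = 1.5×10⁻⁴ × 1.694×10⁸ / (1027 × 3990) ≈ 0.006201 m

Δh ≈ 6.20 mm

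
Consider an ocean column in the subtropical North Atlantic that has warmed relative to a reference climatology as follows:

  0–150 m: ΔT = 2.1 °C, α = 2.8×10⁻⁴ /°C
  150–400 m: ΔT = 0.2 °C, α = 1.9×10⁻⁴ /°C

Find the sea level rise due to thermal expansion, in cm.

Layer 1: 150 × 2.1 × 2.8×10⁻⁴ = 0.08820 m
Layer 2: 1.9×10⁻⁴ × 0.2 × 250 = 0.00950 m
Δh = 0.08820 + 0.00950 = 0.09770 m

Δh ≈ 9.8 cm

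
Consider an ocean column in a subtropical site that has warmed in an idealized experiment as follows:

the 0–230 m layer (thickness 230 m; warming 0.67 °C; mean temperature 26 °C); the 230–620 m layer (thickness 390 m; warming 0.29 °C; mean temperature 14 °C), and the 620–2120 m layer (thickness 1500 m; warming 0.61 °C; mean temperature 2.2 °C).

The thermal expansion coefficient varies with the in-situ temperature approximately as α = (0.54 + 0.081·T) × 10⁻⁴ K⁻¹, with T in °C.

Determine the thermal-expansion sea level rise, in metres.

Layer 1: α = (0.54 + 0.081×26)×10⁻⁴ = 2.646×10⁻⁴ K⁻¹
Layer 2: α = (0.54 + 0.081×14)×10⁻⁴ = 1.674×10⁻⁴ K⁻¹
Layer 3: α = (0.54 + 0.081×2.2)×10⁻⁴ = 0.7182×10⁻⁴ K⁻¹
230 × 2.646×10⁻⁴ × 0.67 = 0.04077486 m
230–620 m: 390 × 1.674×10⁻⁴ × 0.29 = 0.01893294 m
0.61 × 0.7182×10⁻⁴ × 1500 = 0.0657153 m
Δh = 0.04077486 + 0.01893294 + 0.0657153 = 0.1254231 m

0.13 m of thermosteric rise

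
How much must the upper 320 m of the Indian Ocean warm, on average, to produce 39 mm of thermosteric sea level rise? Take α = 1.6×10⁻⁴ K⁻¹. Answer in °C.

ΔT = Δh/(αH) = 0.039 / (1.6×10⁻⁴ × 320) ≈ 0.7617 °C

0.762 °C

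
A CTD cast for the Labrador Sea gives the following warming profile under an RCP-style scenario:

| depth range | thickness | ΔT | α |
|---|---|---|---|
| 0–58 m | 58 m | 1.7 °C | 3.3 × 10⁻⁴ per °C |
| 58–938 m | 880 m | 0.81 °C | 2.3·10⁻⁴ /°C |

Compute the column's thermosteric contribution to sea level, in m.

0–58 m: 1.7 × 58 × 3.3×10⁻⁴ = 0.032538 m
58–938 m: 0.81 × 2.3×10⁻⁴ × 880 = 0.163944 m
Δh = 0.032538 + 0.163944 = 0.196482 m

0.20 m of thermosteric rise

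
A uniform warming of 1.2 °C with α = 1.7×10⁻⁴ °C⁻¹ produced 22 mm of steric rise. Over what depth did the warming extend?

H ≈ 108 m

H = Δh/(αΔT) = 0.022 / (1.7×10⁻⁴ × 1.2) ≈ 107.8 m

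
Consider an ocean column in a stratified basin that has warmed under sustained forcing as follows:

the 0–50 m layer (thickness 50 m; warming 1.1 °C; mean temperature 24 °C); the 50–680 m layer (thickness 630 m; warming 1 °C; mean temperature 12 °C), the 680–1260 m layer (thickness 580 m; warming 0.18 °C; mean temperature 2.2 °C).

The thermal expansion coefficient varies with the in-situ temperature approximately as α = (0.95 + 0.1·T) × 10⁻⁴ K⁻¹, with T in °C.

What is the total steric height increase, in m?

Layer 1: α = (0.95 + 0.1×24)×10⁻⁴ = 3.35×10⁻⁴ K⁻¹
Layer 2: α = (0.95 + 0.1×12)×10⁻⁴ = 2.15×10⁻⁴ K⁻¹
Layer 3: α = (0.95 + 0.1×2.2)×10⁻⁴ = 1.17×10⁻⁴ K⁻¹
1.1 × 3.35×10⁻⁴ × 50 = 0.018425 m
Layer 2: 1 × 2.15×10⁻⁴ × 630 = 0.13545 m
Layer 3: 0.18 × 580 × 1.17×10⁻⁴ = 0.0122148 m
Δh = 0.018425 + 0.13545 + 0.0122148 = 0.1660898 m ≈ 0.166 m

0.166 m of thermosteric rise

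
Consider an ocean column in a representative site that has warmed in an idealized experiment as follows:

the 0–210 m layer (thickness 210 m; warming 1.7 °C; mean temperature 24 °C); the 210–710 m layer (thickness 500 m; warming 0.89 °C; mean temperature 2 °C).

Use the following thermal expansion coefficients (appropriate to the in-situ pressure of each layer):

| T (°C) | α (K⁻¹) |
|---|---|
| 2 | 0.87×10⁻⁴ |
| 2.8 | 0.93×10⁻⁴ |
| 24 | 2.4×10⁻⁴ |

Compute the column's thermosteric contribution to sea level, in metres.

Δh ≈ 0.12 m

Layer 1 at 24 °C → α = 2.4×10⁻⁴ K⁻¹
Layer 2 at 2 °C → α = 0.87×10⁻⁴ K⁻¹
Layer 1: 210 × 2.4×10⁻⁴ × 1.7 = 0.08568 m
210–710 m: 0.89 × 0.87×10⁻⁴ × 500 = 0.038715 m
Δh = 0.08568 + 0.038715 = 0.124395 m ≈ 0.12 m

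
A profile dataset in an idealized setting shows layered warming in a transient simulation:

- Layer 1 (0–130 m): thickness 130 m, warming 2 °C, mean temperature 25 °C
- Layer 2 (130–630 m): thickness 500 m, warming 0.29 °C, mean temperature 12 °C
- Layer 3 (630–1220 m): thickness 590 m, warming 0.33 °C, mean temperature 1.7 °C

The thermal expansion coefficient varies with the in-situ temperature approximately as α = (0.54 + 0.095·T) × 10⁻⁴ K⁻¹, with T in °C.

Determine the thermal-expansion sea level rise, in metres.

0.114 m of thermosteric rise

Layer 1: α = (0.54 + 0.095×25)×10⁻⁴ = 2.915×10⁻⁴ K⁻¹
Layer 2: α = (0.54 + 0.095×12)×10⁻⁴ = 1.68×10⁻⁴ K⁻¹
Layer 3: α = (0.54 + 0.095×1.7)×10⁻⁴ = 0.7015×10⁻⁴ K⁻¹
2.915×10⁻⁴ × 2 × 130 = 0.07579 m
500 × 1.68×10⁻⁴ × 0.29 = 0.02436 m
Layer 3: 0.33 × 0.7015×10⁻⁴ × 590 = 0.013658205 m
Δh = 0.07579 + 0.02436 + 0.013658205 = 0.113808205 m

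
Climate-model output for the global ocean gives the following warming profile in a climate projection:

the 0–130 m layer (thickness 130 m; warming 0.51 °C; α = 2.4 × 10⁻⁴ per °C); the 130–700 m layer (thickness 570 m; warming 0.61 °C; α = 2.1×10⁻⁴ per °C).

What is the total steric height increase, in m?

0.0889 m

0.51 × 130 × 2.4×10⁻⁴ = 0.015912 m
0.61 × 570 × 2.1×10⁻⁴ = 0.073017 m
Δh = 0.015912 + 0.073017 = 0.088929 m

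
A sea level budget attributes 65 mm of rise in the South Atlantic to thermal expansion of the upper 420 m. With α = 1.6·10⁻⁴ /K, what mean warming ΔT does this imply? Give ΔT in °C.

ΔT = Δh/(αH) = 0.065 / (1.6×10⁻⁴ × 420) ≈ 0.9673 °C

ΔT ≈ 0.97 °C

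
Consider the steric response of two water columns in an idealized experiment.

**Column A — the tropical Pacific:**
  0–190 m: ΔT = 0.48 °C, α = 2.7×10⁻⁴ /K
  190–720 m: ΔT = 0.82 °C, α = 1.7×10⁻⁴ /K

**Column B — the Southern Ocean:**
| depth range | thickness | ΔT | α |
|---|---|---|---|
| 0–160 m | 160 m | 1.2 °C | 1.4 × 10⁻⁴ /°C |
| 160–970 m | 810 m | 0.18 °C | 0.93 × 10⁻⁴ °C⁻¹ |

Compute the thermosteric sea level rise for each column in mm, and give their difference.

A Layer 1: 190 × 2.7×10⁻⁴ × 0.48 = 0.024624 m
A Layer 2: 530 × 0.82 × 1.7×10⁻⁴ = 0.073882 m
A total: 0.098506 m
B 1.4×10⁻⁴ × 1.2 × 160 = 0.02688 m
B 160–970 m: 810 × 0.93×10⁻⁴ × 0.18 = 0.0135594 m
B total: 0.0404394 m
Difference: 0.098506 − 0.0404394 = 0.0580666 m

Δh_A ≈ 98.5 mm, Δh_B ≈ 40.4 mm; difference ≈ 58.1 mm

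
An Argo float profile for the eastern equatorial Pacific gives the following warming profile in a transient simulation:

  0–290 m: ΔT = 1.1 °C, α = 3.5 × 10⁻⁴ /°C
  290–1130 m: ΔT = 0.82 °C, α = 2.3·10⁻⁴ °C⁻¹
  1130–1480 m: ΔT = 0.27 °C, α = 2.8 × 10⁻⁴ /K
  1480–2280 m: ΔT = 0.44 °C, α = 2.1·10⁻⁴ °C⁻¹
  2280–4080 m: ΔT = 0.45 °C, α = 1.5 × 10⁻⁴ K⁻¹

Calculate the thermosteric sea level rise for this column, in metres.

0.492 m of thermosteric rise

0–290 m: 3.5×10⁻⁴ × 290 × 1.1 = 0.11165 m
2.3×10⁻⁴ × 840 × 0.82 = 0.158424 m
2.8×10⁻⁴ × 350 × 0.27 = 0.02646 m
1480–2280 m: 0.44 × 2.1×10⁻⁴ × 800 = 0.07392 m
2280–4080 m: 0.45 × 1.5×10⁻⁴ × 1800 = 0.12150 m
Δh = 0.11165 + 0.158424 + 0.02646 + 0.07392 + 0.12150 = 0.491954 m ≈ 0.492 m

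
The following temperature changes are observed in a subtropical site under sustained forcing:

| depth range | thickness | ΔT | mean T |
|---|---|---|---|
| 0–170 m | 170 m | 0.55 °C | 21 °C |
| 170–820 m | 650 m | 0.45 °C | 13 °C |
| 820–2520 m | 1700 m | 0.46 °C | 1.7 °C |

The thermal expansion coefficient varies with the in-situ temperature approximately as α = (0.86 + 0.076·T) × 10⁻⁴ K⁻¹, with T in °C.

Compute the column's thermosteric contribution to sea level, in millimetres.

Layer 1: α = (0.86 + 0.076×21)×10⁻⁴ = 2.456×10⁻⁴ K⁻¹
Layer 2: α = (0.86 + 0.076×13)×10⁻⁴ = 1.848×10⁻⁴ K⁻¹
Layer 3: α = (0.86 + 0.076×1.7)×10⁻⁴ = 0.9892×10⁻⁴ K⁻¹
0–170 m: 2.456×10⁻⁴ × 170 × 0.55 = 0.0229636 m
650 × 1.848×10⁻⁴ × 0.45 = 0.054054 m
1700 × 0.46 × 0.9892×10⁻⁴ = 0.07735544 m
Δh = 0.0229636 + 0.054054 + 0.07735544 = 0.15437304 m

150 mm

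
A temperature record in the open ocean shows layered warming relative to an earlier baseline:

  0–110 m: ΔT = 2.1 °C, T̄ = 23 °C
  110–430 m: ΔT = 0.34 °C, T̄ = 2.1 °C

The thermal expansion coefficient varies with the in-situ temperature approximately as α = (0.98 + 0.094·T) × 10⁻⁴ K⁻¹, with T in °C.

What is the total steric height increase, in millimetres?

Layer 1: α = (0.98 + 0.094×23)×10⁻⁴ = 3.142×10⁻⁴ K⁻¹
Layer 2: α = (0.98 + 0.094×2.1)×10⁻⁴ = 1.1774×10⁻⁴ K⁻¹
Layer 1: 2.1 × 3.142×10⁻⁴ × 110 = 0.0725802 m
320 × 0.34 × 1.1774×10⁻⁴ = 0.012810112 m
Δh = 0.0725802 + 0.012810112 = 0.085390312 m

85.4 mm of thermosteric rise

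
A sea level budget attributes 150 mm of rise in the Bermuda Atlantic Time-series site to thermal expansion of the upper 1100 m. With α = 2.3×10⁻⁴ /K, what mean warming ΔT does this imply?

ΔT = Δh/(αH) = 0.15 / (2.3×10⁻⁴ × 1100) ≈ 0.5929 K

ΔT ≈ 0.59 K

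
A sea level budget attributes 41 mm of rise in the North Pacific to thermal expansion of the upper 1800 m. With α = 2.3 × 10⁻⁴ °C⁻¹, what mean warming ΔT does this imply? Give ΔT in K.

0.099 K

ΔT = Δh/(αH) = 0.041 / (2.3×10⁻⁴ × 1800) ≈ 0.09903 K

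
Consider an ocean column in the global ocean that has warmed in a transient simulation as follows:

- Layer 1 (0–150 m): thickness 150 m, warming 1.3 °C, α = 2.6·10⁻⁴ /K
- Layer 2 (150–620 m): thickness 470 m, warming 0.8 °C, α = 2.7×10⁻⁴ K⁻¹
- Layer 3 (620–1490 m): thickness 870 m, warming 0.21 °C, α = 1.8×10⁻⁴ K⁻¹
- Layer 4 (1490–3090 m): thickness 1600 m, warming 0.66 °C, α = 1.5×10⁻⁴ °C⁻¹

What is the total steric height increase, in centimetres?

Δh = 34 cm

Layer 1: 1.3 × 2.6×10⁻⁴ × 150 = 0.05070 m
150–620 m: 0.8 × 2.7×10⁻⁴ × 470 = 0.10152 m
0.21 × 870 × 1.8×10⁻⁴ = 0.032886 m
1.5×10⁻⁴ × 0.66 × 1600 = 0.15840 m
Δh = 0.05070 + 0.10152 + 0.032886 + 0.15840 = 0.343506 m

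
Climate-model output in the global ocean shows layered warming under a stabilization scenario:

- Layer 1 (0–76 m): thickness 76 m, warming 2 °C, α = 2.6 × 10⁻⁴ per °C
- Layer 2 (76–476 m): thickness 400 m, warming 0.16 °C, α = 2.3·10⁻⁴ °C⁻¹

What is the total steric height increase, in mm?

54.2 mm of thermosteric rise

2.6×10⁻⁴ × 76 × 2 = 0.03952 m
Layer 2: 400 × 2.3×10⁻⁴ × 0.16 = 0.01472 m
Δh = 0.03952 + 0.01472 = 0.05424 m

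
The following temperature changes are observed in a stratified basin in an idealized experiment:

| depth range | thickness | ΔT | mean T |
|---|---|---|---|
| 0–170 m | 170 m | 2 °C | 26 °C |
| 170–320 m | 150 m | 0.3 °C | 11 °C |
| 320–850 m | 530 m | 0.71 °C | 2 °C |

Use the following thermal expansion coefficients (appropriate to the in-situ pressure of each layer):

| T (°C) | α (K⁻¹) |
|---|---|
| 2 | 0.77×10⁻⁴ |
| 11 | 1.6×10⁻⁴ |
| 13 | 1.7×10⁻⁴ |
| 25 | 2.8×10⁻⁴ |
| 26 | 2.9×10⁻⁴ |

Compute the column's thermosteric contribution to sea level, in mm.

135 mm of thermosteric rise

Layer 1 at 26 °C → α = 2.9×10⁻⁴ K⁻¹
Layer 2 at 11 °C → α = 1.6×10⁻⁴ K⁻¹
Layer 3 at 2 °C → α = 0.77×10⁻⁴ K⁻¹
0–170 m: 2 × 170 × 2.9×10⁻⁴ = 0.09860 m
1.6×10⁻⁴ × 0.3 × 150 = 0.00720 m
0.77×10⁻⁴ × 530 × 0.71 = 0.0289751 m
Δh = 0.09860 + 0.00720 + 0.0289751 = 0.1347751 m ≈ 135 mm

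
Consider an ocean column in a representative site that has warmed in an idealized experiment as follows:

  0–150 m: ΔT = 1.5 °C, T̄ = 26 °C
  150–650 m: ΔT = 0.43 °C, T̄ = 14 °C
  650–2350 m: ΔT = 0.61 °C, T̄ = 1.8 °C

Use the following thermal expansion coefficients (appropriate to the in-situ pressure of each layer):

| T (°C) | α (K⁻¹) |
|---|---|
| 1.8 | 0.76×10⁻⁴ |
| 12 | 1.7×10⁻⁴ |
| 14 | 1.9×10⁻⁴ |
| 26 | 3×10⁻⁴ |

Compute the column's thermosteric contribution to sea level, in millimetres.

190 mm of thermosteric rise

Layer 1 at 26 °C → α = 3×10⁻⁴ K⁻¹
Layer 2 at 14 °C → α = 1.9×10⁻⁴ K⁻¹
Layer 3 at 1.8 °C → α = 0.76×10⁻⁴ K⁻¹
Layer 1: 150 × 1.5 × 3×10⁻⁴ = 0.06750 m
Layer 2: 0.43 × 1.9×10⁻⁴ × 500 = 0.04085 m
1700 × 0.76×10⁻⁴ × 0.61 = 0.078812 m
Δh = 0.06750 + 0.04085 + 0.078812 = 0.187162 m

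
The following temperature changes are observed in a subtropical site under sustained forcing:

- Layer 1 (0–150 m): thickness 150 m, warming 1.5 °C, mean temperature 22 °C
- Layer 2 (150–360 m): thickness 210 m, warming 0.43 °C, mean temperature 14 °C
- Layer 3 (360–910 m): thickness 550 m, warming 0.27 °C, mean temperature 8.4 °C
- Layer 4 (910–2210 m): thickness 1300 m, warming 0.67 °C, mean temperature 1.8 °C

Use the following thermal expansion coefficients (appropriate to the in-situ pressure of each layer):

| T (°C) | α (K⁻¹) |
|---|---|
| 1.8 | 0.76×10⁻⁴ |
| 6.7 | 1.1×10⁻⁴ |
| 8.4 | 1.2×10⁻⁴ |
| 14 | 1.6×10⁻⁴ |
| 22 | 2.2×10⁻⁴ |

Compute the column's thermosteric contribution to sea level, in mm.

Layer 1 at 22 °C → α = 2.2×10⁻⁴ K⁻¹
Layer 2 at 14 °C → α = 1.6×10⁻⁴ K⁻¹
Layer 3 at 8.4 °C → α = 1.2×10⁻⁴ K⁻¹
Layer 4 at 1.8 °C → α = 0.76×10⁻⁴ K⁻¹
Layer 1: 2.2×10⁻⁴ × 1.5 × 150 = 0.04950 m
150–360 m: 1.6×10⁻⁴ × 0.43 × 210 = 0.014448 m
360–910 m: 550 × 0.27 × 1.2×10⁻⁴ = 0.01782 m
910–2210 m: 0.76×10⁻⁴ × 1300 × 0.67 = 0.066196 m
Δh = 0.04950 + 0.014448 + 0.01782 + 0.066196 = 0.147964 m ≈ 148 mm

Δh ≈ 148 mm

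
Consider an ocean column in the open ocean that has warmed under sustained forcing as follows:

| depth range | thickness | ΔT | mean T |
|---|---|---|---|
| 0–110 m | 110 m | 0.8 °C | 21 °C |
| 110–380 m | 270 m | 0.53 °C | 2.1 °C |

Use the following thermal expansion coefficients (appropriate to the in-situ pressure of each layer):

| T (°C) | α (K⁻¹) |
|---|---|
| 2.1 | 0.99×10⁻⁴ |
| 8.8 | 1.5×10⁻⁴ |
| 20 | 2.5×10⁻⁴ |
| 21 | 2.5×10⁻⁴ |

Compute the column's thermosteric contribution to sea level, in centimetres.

3.62 cm of thermosteric rise

Layer 1 at 21 °C → α = 2.5×10⁻⁴ K⁻¹
Layer 2 at 2.1 °C → α = 0.99×10⁻⁴ K⁻¹
Layer 1: 0.8 × 2.5×10⁻⁴ × 110 = 0.02200 m
Layer 2: 0.53 × 270 × 0.99×10⁻⁴ = 0.0141669 m
Δh = 0.02200 + 0.0141669 = 0.0361669 m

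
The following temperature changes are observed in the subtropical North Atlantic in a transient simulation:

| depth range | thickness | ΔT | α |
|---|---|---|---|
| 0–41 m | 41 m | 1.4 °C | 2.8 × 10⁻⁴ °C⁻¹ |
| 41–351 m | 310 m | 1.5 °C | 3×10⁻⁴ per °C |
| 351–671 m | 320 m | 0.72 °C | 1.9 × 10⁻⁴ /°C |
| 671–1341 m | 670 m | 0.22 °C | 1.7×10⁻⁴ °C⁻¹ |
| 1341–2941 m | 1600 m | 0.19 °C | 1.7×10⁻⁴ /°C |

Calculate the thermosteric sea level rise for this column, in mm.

0–41 m: 2.8×10⁻⁴ × 41 × 1.4 = 0.016072 m
Layer 2: 3×10⁻⁴ × 310 × 1.5 = 0.13950 m
320 × 0.72 × 1.9×10⁻⁴ = 0.043776 m
670 × 0.22 × 1.7×10⁻⁴ = 0.025058 m
1600 × 1.7×10⁻⁴ × 0.19 = 0.05168 m
Δh = 0.016072 + 0.13950 + 0.043776 + 0.025058 + 0.05168 = 0.276086 m

Δh = 276 mm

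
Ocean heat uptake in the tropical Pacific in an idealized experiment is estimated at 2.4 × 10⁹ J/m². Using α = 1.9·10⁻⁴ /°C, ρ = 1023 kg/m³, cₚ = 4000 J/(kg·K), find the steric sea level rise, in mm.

Δh = αQ/(ρcₚ) = 1.9×10⁻⁴ × 2.4×10⁹ / (1023 × 4000) ≈ 0.11144 m

111 mm of thermosteric rise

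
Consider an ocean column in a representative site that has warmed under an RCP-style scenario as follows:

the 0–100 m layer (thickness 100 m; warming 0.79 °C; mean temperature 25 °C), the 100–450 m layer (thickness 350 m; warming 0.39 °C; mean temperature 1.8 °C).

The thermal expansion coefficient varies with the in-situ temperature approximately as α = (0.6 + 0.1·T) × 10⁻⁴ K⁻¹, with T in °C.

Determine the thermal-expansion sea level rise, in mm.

Δh = 35 mm

Layer 1: α = (0.6 + 0.1×25)×10⁻⁴ = 3.1×10⁻⁴ K⁻¹
Layer 2: α = (0.6 + 0.1×1.8)×10⁻⁴ = 0.78×10⁻⁴ K⁻¹
0–100 m: 3.1×10⁻⁴ × 0.79 × 100 = 0.02449 m
100–450 m: 0.39 × 350 × 0.78×10⁻⁴ = 0.010647 m
Δh = 0.02449 + 0.010647 = 0.035137 m ≈ 35 mm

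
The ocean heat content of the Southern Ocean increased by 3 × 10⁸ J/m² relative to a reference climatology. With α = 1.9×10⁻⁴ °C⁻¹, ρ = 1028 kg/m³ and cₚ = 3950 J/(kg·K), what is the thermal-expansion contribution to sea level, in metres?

Δh = αQ/(ρcₚ) = 1.9×10⁻⁴ × 3×10⁸ / (1028 × 3950) ≈ 0.014037 m

0.0140 m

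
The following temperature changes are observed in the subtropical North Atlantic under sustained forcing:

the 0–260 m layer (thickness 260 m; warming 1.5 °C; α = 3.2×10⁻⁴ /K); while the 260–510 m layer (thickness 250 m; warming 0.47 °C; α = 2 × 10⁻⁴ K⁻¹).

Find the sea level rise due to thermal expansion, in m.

0–260 m: 1.5 × 3.2×10⁻⁴ × 260 = 0.12480 m
Layer 2: 250 × 2×10⁻⁴ × 0.47 = 0.02350 m
Δh = 0.12480 + 0.02350 = 0.14830 m

0.15 m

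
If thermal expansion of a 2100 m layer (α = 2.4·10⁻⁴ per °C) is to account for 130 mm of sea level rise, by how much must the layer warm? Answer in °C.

about 0.26 °C

ΔT = Δh/(αH) = 0.13 / (2.4×10⁻⁴ × 2100) ≈ 0.2579 °C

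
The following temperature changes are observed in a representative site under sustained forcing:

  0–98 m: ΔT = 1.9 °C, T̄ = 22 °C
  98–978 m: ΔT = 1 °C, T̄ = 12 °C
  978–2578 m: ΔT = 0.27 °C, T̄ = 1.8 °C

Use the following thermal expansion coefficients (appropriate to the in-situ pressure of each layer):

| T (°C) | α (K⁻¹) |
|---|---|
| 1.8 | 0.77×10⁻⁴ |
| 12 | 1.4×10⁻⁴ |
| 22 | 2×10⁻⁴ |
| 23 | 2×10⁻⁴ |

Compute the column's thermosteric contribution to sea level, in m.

0.194 m

Layer 1 at 22 °C → α = 2×10⁻⁴ K⁻¹
Layer 2 at 12 °C → α = 1.4×10⁻⁴ K⁻¹
Layer 3 at 1.8 °C → α = 0.77×10⁻⁴ K⁻¹
0–98 m: 98 × 1.9 × 2×10⁻⁴ = 0.03724 m
1 × 880 × 1.4×10⁻⁴ = 0.12320 m
Layer 3: 0.77×10⁻⁴ × 1600 × 0.27 = 0.033264 m
Δh = 0.03724 + 0.12320 + 0.033264 = 0.193704 m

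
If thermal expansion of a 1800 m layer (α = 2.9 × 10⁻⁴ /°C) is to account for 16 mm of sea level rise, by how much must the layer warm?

about 0.0307 K

ΔT = Δh/(αH) = 0.016 / (2.9×10⁻⁴ × 1800) ≈ 0.03065 K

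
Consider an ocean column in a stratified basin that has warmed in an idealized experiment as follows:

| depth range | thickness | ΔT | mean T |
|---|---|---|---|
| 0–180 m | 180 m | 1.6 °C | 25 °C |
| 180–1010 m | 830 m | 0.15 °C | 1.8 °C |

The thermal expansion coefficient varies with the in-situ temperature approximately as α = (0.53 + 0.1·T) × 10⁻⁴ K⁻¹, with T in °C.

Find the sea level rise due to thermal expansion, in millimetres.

Δh = 96 mm

Layer 1: α = (0.53 + 0.1×25)×10⁻⁴ = 3.03×10⁻⁴ K⁻¹
Layer 2: α = (0.53 + 0.1×1.8)×10⁻⁴ = 0.71×10⁻⁴ K⁻¹
0–180 m: 3.03×10⁻⁴ × 1.6 × 180 = 0.087264 m
830 × 0.15 × 0.71×10⁻⁴ = 0.0088395 m
Δh = 0.087264 + 0.0088395 = 0.0961035 m ≈ 96 mm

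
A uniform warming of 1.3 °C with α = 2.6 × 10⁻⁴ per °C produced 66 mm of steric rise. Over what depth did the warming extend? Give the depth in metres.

195 m

H = Δh/(αΔT) = 0.066 / (2.6×10⁻⁴ × 1.3) ≈ 195.3 m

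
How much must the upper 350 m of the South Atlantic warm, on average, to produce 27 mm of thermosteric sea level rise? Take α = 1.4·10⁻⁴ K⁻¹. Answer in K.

ΔT = Δh/(αH) = 0.027 / (1.4×10⁻⁴ × 350) ≈ 0.5510 K

about 0.551 K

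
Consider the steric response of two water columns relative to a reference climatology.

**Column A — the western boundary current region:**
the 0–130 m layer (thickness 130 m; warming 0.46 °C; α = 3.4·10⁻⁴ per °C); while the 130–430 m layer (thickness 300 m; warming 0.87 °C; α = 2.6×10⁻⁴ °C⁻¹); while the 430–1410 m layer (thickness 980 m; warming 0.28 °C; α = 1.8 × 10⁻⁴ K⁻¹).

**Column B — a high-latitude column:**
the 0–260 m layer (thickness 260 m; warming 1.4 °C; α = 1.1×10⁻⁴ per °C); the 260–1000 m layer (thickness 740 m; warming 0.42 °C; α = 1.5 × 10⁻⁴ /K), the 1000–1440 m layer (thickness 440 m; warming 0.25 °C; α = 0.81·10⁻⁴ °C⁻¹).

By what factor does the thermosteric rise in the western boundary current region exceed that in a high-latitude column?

A 130 × 3.4×10⁻⁴ × 0.46 = 0.020332 m
A Layer 2: 0.87 × 300 × 2.6×10⁻⁴ = 0.06786 m
A Layer 3: 0.28 × 980 × 1.8×10⁻⁴ = 0.049392 m
A total: 0.137584 m
B Layer 1: 1.1×10⁻⁴ × 1.4 × 260 = 0.04004 m
B 260–1000 m: 0.42 × 1.5×10⁻⁴ × 740 = 0.04662 m
B 1000–1440 m: 0.25 × 440 × 0.81×10⁻⁴ = 0.00891 m
B total: 0.09557 m
Ratio: 0.137584 / 0.09557 ≈ 1.440

1.4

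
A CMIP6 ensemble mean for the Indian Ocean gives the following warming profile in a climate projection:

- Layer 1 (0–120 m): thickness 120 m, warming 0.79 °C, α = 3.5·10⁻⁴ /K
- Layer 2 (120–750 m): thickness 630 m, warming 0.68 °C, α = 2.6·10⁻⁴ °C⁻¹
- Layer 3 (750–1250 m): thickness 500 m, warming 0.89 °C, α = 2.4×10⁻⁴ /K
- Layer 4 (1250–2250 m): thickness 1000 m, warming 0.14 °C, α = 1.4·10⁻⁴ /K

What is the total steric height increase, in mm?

Layer 1: 3.5×10⁻⁴ × 0.79 × 120 = 0.03318 m
Layer 2: 630 × 0.68 × 2.6×10⁻⁴ = 0.111384 m
750–1250 m: 2.4×10⁻⁴ × 0.89 × 500 = 0.10680 m
1250–2250 m: 1000 × 0.14 × 1.4×10⁻⁴ = 0.01960 m
Δh = 0.03318 + 0.111384 + 0.10680 + 0.01960 = 0.270964 m ≈ 270 mm

Δh ≈ 270 mm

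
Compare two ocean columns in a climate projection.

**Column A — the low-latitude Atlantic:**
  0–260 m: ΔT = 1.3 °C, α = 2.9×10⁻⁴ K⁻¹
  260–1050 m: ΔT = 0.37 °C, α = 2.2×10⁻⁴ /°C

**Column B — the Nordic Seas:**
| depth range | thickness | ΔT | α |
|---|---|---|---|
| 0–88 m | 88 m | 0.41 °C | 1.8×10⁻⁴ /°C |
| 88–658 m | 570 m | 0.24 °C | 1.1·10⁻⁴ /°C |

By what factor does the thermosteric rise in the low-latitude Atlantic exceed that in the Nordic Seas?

7.54

A Layer 1: 1.3 × 2.9×10⁻⁴ × 260 = 0.09802 m
A Layer 2: 790 × 2.2×10⁻⁴ × 0.37 = 0.064306 m
A total: 0.162326 m
B 1.8×10⁻⁴ × 0.41 × 88 = 0.0064944 m
B Layer 2: 1.1×10⁻⁴ × 0.24 × 570 = 0.015048 m
B total: 0.0215424 m
Ratio: 0.162326 / 0.0215424 ≈ 7.535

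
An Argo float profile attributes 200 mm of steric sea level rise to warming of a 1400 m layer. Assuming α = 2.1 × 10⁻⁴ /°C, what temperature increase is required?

ΔT ≈ 0.680 K

ΔT = Δh/(αH) = 0.2 / (2.1×10⁻⁴ × 1400) ≈ 0.6803 K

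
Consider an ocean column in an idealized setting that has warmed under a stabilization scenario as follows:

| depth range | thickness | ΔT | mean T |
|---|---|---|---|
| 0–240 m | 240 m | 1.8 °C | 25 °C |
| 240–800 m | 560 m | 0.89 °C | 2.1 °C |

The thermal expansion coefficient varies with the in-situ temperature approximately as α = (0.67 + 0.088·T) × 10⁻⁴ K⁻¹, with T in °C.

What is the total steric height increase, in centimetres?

Layer 1: α = (0.67 + 0.088×25)×10⁻⁴ = 2.87×10⁻⁴ K⁻¹
Layer 2: α = (0.67 + 0.088×2.1)×10⁻⁴ = 0.8548×10⁻⁴ K⁻¹
1.8 × 240 × 2.87×10⁻⁴ = 0.123984 m
Layer 2: 0.89 × 0.8548×10⁻⁴ × 560 = 0.042603232 m
Δh = 0.123984 + 0.042603232 = 0.166587232 m

16.7 cm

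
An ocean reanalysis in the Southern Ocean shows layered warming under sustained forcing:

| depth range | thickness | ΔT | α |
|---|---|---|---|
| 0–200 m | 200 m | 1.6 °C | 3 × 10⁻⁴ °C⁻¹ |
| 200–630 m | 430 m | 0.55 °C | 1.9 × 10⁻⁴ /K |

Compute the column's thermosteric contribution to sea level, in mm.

140 mm

Layer 1: 3×10⁻⁴ × 200 × 1.6 = 0.09600 m
Layer 2: 0.55 × 1.9×10⁻⁴ × 430 = 0.044935 m
Δh = 0.09600 + 0.044935 = 0.140935 m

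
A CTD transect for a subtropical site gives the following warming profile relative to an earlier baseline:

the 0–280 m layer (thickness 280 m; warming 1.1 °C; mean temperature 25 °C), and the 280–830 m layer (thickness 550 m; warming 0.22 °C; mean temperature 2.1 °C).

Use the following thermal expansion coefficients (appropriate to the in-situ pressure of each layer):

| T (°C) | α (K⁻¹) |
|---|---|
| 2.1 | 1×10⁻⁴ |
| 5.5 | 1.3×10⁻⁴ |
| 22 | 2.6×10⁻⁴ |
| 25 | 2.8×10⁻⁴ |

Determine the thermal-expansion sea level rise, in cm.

9.83 cm of thermosteric rise

Layer 1 at 25 °C → α = 2.8×10⁻⁴ K⁻¹
Layer 2 at 2.1 °C → α = 1×10⁻⁴ K⁻¹
Layer 1: 1.1 × 2.8×10⁻⁴ × 280 = 0.08624 m
Layer 2: 1×10⁻⁴ × 550 × 0.22 = 0.01210 m
Δh = 0.08624 + 0.01210 = 0.09834 m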